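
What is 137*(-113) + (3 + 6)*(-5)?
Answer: -15526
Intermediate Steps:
137*(-113) + (3 + 6)*(-5) = -15481 + 9*(-5) = -15481 - 45 = -15526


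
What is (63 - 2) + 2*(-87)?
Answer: -113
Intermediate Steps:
(63 - 2) + 2*(-87) = 61 - 174 = -113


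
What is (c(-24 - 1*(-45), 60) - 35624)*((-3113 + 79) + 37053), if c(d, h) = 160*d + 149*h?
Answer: -793459156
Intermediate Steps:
c(d, h) = 149*h + 160*d
(c(-24 - 1*(-45), 60) - 35624)*((-3113 + 79) + 37053) = ((149*60 + 160*(-24 - 1*(-45))) - 35624)*((-3113 + 79) + 37053) = ((8940 + 160*(-24 + 45)) - 35624)*(-3034 + 37053) = ((8940 + 160*21) - 35624)*34019 = ((8940 + 3360) - 35624)*34019 = (12300 - 35624)*34019 = -23324*34019 = -793459156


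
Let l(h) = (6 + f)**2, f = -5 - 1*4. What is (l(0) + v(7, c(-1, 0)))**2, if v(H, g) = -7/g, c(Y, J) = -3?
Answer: 1156/9 ≈ 128.44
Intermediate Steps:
f = -9 (f = -5 - 4 = -9)
l(h) = 9 (l(h) = (6 - 9)**2 = (-3)**2 = 9)
(l(0) + v(7, c(-1, 0)))**2 = (9 - 7/(-3))**2 = (9 - 7*(-1/3))**2 = (9 + 7/3)**2 = (34/3)**2 = 1156/9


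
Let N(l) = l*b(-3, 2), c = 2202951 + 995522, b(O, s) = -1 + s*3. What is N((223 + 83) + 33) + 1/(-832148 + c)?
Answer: 4010920876/2366325 ≈ 1695.0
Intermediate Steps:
b(O, s) = -1 + 3*s
c = 3198473
N(l) = 5*l (N(l) = l*(-1 + 3*2) = l*(-1 + 6) = l*5 = 5*l)
N((223 + 83) + 33) + 1/(-832148 + c) = 5*((223 + 83) + 33) + 1/(-832148 + 3198473) = 5*(306 + 33) + 1/2366325 = 5*339 + 1/2366325 = 1695 + 1/2366325 = 4010920876/2366325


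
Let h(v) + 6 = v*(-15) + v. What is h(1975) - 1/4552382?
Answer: -125900676593/4552382 ≈ -27656.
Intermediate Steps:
h(v) = -6 - 14*v (h(v) = -6 + (v*(-15) + v) = -6 + (-15*v + v) = -6 - 14*v)
h(1975) - 1/4552382 = (-6 - 14*1975) - 1/4552382 = (-6 - 27650) - 1*1/4552382 = -27656 - 1/4552382 = -125900676593/4552382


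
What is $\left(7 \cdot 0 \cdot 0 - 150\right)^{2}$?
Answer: $22500$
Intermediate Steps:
$\left(7 \cdot 0 \cdot 0 - 150\right)^{2} = \left(0 \cdot 0 - 150\right)^{2} = \left(0 - 150\right)^{2} = \left(-150\right)^{2} = 22500$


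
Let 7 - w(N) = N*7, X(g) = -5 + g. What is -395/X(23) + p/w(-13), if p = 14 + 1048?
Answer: -9797/882 ≈ -11.108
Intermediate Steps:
p = 1062
w(N) = 7 - 7*N (w(N) = 7 - N*7 = 7 - 7*N)
-395/X(23) + p/w(-13) = -395/(-5 + 23) + 1062/(7 - 7*(-13)) = -395/18 + 1062/(7 + 91) = -395*1/18 + 1062/98 = -395/18 + 1062*(1/98) = -395/18 + 531/49 = -9797/882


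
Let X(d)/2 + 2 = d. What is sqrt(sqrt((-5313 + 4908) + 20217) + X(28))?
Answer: sqrt(52 + 2*sqrt(4953)) ≈ 13.884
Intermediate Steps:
X(d) = -4 + 2*d
sqrt(sqrt((-5313 + 4908) + 20217) + X(28)) = sqrt(sqrt((-5313 + 4908) + 20217) + (-4 + 2*28)) = sqrt(sqrt(-405 + 20217) + (-4 + 56)) = sqrt(sqrt(19812) + 52) = sqrt(2*sqrt(4953) + 52) = sqrt(52 + 2*sqrt(4953))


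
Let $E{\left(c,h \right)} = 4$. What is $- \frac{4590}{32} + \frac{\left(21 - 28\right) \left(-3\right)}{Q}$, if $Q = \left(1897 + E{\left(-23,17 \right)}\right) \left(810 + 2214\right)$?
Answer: $- \frac{19632577}{136872} \approx -143.44$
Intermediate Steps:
$Q = 5748624$ ($Q = \left(1897 + 4\right) \left(810 + 2214\right) = 1901 \cdot 3024 = 5748624$)
$- \frac{4590}{32} + \frac{\left(21 - 28\right) \left(-3\right)}{Q} = - \frac{4590}{32} + \frac{\left(21 - 28\right) \left(-3\right)}{5748624} = \left(-4590\right) \frac{1}{32} + \left(-7\right) \left(-3\right) \frac{1}{5748624} = - \frac{2295}{16} + 21 \cdot \frac{1}{5748624} = - \frac{2295}{16} + \frac{1}{273744} = - \frac{19632577}{136872}$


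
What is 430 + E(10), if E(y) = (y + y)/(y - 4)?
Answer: 1300/3 ≈ 433.33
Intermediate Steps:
E(y) = 2*y/(-4 + y) (E(y) = (2*y)/(-4 + y) = 2*y/(-4 + y))
430 + E(10) = 430 + 2*10/(-4 + 10) = 430 + 2*10/6 = 430 + 2*10*(1/6) = 430 + 10/3 = 1300/3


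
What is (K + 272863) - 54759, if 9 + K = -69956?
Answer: 148139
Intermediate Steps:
K = -69965 (K = -9 - 69956 = -69965)
(K + 272863) - 54759 = (-69965 + 272863) - 54759 = 202898 - 54759 = 148139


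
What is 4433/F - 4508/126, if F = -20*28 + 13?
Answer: -216031/4923 ≈ -43.882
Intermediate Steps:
F = -547 (F = -560 + 13 = -547)
4433/F - 4508/126 = 4433/(-547) - 4508/126 = 4433*(-1/547) - 4508*1/126 = -4433/547 - 322/9 = -216031/4923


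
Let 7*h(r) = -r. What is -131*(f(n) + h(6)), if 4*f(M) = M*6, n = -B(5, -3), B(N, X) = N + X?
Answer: 3537/7 ≈ 505.29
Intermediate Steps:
h(r) = -r/7 (h(r) = (-r)/7 = -r/7)
n = -2 (n = -(5 - 3) = -1*2 = -2)
f(M) = 3*M/2 (f(M) = (M*6)/4 = (6*M)/4 = 3*M/2)
-131*(f(n) + h(6)) = -131*((3/2)*(-2) - ⅐*6) = -131*(-3 - 6/7) = -131*(-27/7) = 3537/7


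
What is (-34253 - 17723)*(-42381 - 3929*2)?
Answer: 2611222264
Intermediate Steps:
(-34253 - 17723)*(-42381 - 3929*2) = -51976*(-42381 - 7858) = -51976*(-50239) = 2611222264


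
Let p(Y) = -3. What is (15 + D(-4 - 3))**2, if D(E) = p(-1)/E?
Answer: 11664/49 ≈ 238.04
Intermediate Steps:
D(E) = -3/E
(15 + D(-4 - 3))**2 = (15 - 3/(-4 - 3))**2 = (15 - 3/(-7))**2 = (15 - 3*(-1/7))**2 = (15 + 3/7)**2 = (108/7)**2 = 11664/49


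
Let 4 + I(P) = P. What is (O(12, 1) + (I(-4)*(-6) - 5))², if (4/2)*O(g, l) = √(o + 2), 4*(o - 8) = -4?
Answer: 7921/4 ≈ 1980.3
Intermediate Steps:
o = 7 (o = 8 + (¼)*(-4) = 8 - 1 = 7)
I(P) = -4 + P
O(g, l) = 3/2 (O(g, l) = √(7 + 2)/2 = √9/2 = (½)*3 = 3/2)
(O(12, 1) + (I(-4)*(-6) - 5))² = (3/2 + ((-4 - 4)*(-6) - 5))² = (3/2 + (-8*(-6) - 5))² = (3/2 + (48 - 5))² = (3/2 + 43)² = (89/2)² = 7921/4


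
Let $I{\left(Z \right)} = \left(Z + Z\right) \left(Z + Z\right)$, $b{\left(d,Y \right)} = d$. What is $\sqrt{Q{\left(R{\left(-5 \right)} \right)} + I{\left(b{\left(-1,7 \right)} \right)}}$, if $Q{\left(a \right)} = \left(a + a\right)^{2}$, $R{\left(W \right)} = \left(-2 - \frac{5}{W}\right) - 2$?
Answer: $2 \sqrt{10} \approx 6.3246$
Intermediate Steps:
$I{\left(Z \right)} = 4 Z^{2}$ ($I{\left(Z \right)} = 2 Z 2 Z = 4 Z^{2}$)
$R{\left(W \right)} = -4 - \frac{5}{W}$
$Q{\left(a \right)} = 4 a^{2}$ ($Q{\left(a \right)} = \left(2 a\right)^{2} = 4 a^{2}$)
$\sqrt{Q{\left(R{\left(-5 \right)} \right)} + I{\left(b{\left(-1,7 \right)} \right)}} = \sqrt{4 \left(-4 - \frac{5}{-5}\right)^{2} + 4 \left(-1\right)^{2}} = \sqrt{4 \left(-4 - -1\right)^{2} + 4 \cdot 1} = \sqrt{4 \left(-4 + 1\right)^{2} + 4} = \sqrt{4 \left(-3\right)^{2} + 4} = \sqrt{4 \cdot 9 + 4} = \sqrt{36 + 4} = \sqrt{40} = 2 \sqrt{10}$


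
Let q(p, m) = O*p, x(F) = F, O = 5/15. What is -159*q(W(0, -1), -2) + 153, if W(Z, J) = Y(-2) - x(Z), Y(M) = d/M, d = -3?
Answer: 147/2 ≈ 73.500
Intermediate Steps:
O = 1/3 (O = 5*(1/15) = 1/3 ≈ 0.33333)
Y(M) = -3/M
W(Z, J) = 3/2 - Z (W(Z, J) = -3/(-2) - Z = -3*(-1/2) - Z = 3/2 - Z)
q(p, m) = p/3
-159*q(W(0, -1), -2) + 153 = -53*(3/2 - 1*0) + 153 = -53*(3/2 + 0) + 153 = -53*3/2 + 153 = -159*1/2 + 153 = -159/2 + 153 = 147/2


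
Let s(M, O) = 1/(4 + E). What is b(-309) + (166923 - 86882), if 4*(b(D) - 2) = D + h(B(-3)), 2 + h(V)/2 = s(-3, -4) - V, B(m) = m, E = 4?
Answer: 1279461/16 ≈ 79966.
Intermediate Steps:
s(M, O) = ⅛ (s(M, O) = 1/(4 + 4) = 1/8 = ⅛)
h(V) = -15/4 - 2*V (h(V) = -4 + 2*(⅛ - V) = -4 + (¼ - 2*V) = -15/4 - 2*V)
b(D) = 41/16 + D/4 (b(D) = 2 + (D + (-15/4 - 2*(-3)))/4 = 2 + (D + (-15/4 + 6))/4 = 2 + (D + 9/4)/4 = 2 + (9/4 + D)/4 = 2 + (9/16 + D/4) = 41/16 + D/4)
b(-309) + (166923 - 86882) = (41/16 + (¼)*(-309)) + (166923 - 86882) = (41/16 - 309/4) + 80041 = -1195/16 + 80041 = 1279461/16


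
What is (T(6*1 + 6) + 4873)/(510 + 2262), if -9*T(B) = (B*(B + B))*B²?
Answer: 265/2772 ≈ 0.095599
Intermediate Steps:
T(B) = -2*B⁴/9 (T(B) = -B*(B + B)*B²/9 = -B*(2*B)*B²/9 = -2*B²*B²/9 = -2*B⁴/9)
(T(6*1 + 6) + 4873)/(510 + 2262) = (-2*(6*1 + 6)⁴/9 + 4873)/(510 + 2262) = (-2*(6 + 6)⁴/9 + 4873)/2772 = (-2/9*12⁴ + 4873)*(1/2772) = (-2/9*20736 + 4873)*(1/2772) = (-4608 + 4873)*(1/2772) = 265*(1/2772) = 265/2772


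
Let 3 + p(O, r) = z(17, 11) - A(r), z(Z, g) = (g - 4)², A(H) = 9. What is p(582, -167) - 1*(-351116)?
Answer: 351153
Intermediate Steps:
z(Z, g) = (-4 + g)²
p(O, r) = 37 (p(O, r) = -3 + ((-4 + 11)² - 1*9) = -3 + (7² - 9) = -3 + (49 - 9) = -3 + 40 = 37)
p(582, -167) - 1*(-351116) = 37 - 1*(-351116) = 37 + 351116 = 351153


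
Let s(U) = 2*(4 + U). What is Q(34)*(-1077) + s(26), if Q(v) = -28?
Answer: 30216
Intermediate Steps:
s(U) = 8 + 2*U
Q(34)*(-1077) + s(26) = -28*(-1077) + (8 + 2*26) = 30156 + (8 + 52) = 30156 + 60 = 30216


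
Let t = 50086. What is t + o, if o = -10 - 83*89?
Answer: 42689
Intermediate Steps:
o = -7397 (o = -10 - 7387 = -7397)
t + o = 50086 - 7397 = 42689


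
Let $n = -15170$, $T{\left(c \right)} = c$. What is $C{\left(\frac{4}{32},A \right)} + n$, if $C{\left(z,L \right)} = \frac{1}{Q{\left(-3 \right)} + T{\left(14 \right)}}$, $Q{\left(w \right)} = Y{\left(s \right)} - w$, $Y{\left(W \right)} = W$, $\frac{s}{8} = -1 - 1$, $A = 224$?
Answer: $-15169$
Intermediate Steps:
$s = -16$ ($s = 8 \left(-1 - 1\right) = 8 \left(-2\right) = -16$)
$Q{\left(w \right)} = -16 - w$
$C{\left(z,L \right)} = 1$ ($C{\left(z,L \right)} = \frac{1}{\left(-16 - -3\right) + 14} = \frac{1}{\left(-16 + 3\right) + 14} = \frac{1}{-13 + 14} = 1^{-1} = 1$)
$C{\left(\frac{4}{32},A \right)} + n = 1 - 15170 = -15169$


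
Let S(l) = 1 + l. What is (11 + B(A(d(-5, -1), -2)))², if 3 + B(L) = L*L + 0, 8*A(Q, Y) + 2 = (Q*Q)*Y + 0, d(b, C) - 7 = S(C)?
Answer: 431649/16 ≈ 26978.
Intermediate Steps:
d(b, C) = 8 + C (d(b, C) = 7 + (1 + C) = 8 + C)
A(Q, Y) = -¼ + Y*Q²/8 (A(Q, Y) = -¼ + ((Q*Q)*Y + 0)/8 = -¼ + (Q²*Y + 0)/8 = -¼ + (Y*Q² + 0)/8 = -¼ + (Y*Q²)/8 = -¼ + Y*Q²/8)
B(L) = -3 + L² (B(L) = -3 + (L*L + 0) = -3 + (L² + 0) = -3 + L²)
(11 + B(A(d(-5, -1), -2)))² = (11 + (-3 + (-¼ + (⅛)*(-2)*(8 - 1)²)²))² = (11 + (-3 + (-¼ + (⅛)*(-2)*7²)²))² = (11 + (-3 + (-¼ + (⅛)*(-2)*49)²))² = (11 + (-3 + (-¼ - 49/4)²))² = (11 + (-3 + (-25/2)²))² = (11 + (-3 + 625/4))² = (11 + 613/4)² = (657/4)² = 431649/16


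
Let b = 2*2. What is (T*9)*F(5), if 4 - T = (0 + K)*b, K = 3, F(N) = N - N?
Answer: 0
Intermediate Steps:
F(N) = 0
b = 4
T = -8 (T = 4 - (0 + 3)*4 = 4 - 3*4 = 4 - 1*12 = 4 - 12 = -8)
(T*9)*F(5) = -8*9*0 = -72*0 = 0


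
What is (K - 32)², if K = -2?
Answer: 1156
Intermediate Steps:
(K - 32)² = (-2 - 32)² = (-34)² = 1156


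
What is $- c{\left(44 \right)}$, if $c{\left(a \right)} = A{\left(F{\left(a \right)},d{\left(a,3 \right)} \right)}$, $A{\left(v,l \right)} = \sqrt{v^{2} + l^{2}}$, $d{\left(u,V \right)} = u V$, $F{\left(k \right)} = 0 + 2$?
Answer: $- 2 \sqrt{4357} \approx -132.02$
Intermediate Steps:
$F{\left(k \right)} = 2$
$d{\left(u,V \right)} = V u$
$A{\left(v,l \right)} = \sqrt{l^{2} + v^{2}}$
$c{\left(a \right)} = \sqrt{4 + 9 a^{2}}$ ($c{\left(a \right)} = \sqrt{\left(3 a\right)^{2} + 2^{2}} = \sqrt{9 a^{2} + 4} = \sqrt{4 + 9 a^{2}}$)
$- c{\left(44 \right)} = - \sqrt{4 + 9 \cdot 44^{2}} = - \sqrt{4 + 9 \cdot 1936} = - \sqrt{4 + 17424} = - \sqrt{17428} = - 2 \sqrt{4357}$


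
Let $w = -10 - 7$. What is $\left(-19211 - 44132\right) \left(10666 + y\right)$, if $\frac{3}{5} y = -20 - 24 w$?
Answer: $- \frac{2149734734}{3} \approx -7.1658 \cdot 10^{8}$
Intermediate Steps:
$w = -17$
$y = \frac{1940}{3}$ ($y = \frac{5 \left(-20 - -408\right)}{3} = \frac{5 \left(-20 + 408\right)}{3} = \frac{5}{3} \cdot 388 = \frac{1940}{3} \approx 646.67$)
$\left(-19211 - 44132\right) \left(10666 + y\right) = \left(-19211 - 44132\right) \left(10666 + \frac{1940}{3}\right) = \left(-63343\right) \frac{33938}{3} = - \frac{2149734734}{3}$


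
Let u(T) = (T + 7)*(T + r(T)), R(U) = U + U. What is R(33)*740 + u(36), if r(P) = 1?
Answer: 50431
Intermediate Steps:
R(U) = 2*U
u(T) = (1 + T)*(7 + T) (u(T) = (T + 7)*(T + 1) = (7 + T)*(1 + T) = (1 + T)*(7 + T))
R(33)*740 + u(36) = (2*33)*740 + (7 + 36² + 8*36) = 66*740 + (7 + 1296 + 288) = 48840 + 1591 = 50431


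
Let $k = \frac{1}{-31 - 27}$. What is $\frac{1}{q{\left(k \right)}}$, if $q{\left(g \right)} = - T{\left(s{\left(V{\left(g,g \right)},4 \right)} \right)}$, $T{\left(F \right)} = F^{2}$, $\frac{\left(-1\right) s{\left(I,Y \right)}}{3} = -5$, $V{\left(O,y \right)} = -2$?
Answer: $- \frac{1}{225} \approx -0.0044444$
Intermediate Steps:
$s{\left(I,Y \right)} = 15$ ($s{\left(I,Y \right)} = \left(-3\right) \left(-5\right) = 15$)
$k = - \frac{1}{58}$ ($k = \frac{1}{-58} = - \frac{1}{58} \approx -0.017241$)
$q{\left(g \right)} = -225$ ($q{\left(g \right)} = - 15^{2} = \left(-1\right) 225 = -225$)
$\frac{1}{q{\left(k \right)}} = \frac{1}{-225} = - \frac{1}{225}$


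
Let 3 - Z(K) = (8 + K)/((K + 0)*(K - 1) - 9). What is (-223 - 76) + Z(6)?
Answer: -890/3 ≈ -296.67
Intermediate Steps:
Z(K) = 3 - (8 + K)/(-9 + K*(-1 + K)) (Z(K) = 3 - (8 + K)/((K + 0)*(K - 1) - 9) = 3 - (8 + K)/(K*(-1 + K) - 9) = 3 - (8 + K)/(-9 + K*(-1 + K)))
(-223 - 76) + Z(6) = (-223 - 76) + (35 - 3*6**2 + 4*6)/(9 + 6 - 1*6**2) = -299 + (35 - 3*36 + 24)/(9 + 6 - 1*36) = -299 + (35 - 108 + 24)/(9 + 6 - 36) = -299 - 49/(-21) = -299 - 1/21*(-49) = -299 + 7/3 = -890/3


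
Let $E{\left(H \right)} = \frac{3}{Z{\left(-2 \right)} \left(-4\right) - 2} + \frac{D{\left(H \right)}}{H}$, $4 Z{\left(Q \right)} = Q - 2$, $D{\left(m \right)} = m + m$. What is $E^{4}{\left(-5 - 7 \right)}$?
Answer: $\frac{2401}{16} \approx 150.06$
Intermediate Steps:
$D{\left(m \right)} = 2 m$
$Z{\left(Q \right)} = - \frac{1}{2} + \frac{Q}{4}$ ($Z{\left(Q \right)} = \frac{Q - 2}{4} = \frac{-2 + Q}{4} = - \frac{1}{2} + \frac{Q}{4}$)
$E{\left(H \right)} = \frac{7}{2}$ ($E{\left(H \right)} = \frac{3}{\left(- \frac{1}{2} + \frac{1}{4} \left(-2\right)\right) \left(-4\right) - 2} + \frac{2 H}{H} = \frac{3}{\left(- \frac{1}{2} - \frac{1}{2}\right) \left(-4\right) - 2} + 2 = \frac{3}{\left(-1\right) \left(-4\right) - 2} + 2 = \frac{3}{4 - 2} + 2 = \frac{3}{2} + 2 = \frac{7}{2}$)
$E^{4}{\left(-5 - 7 \right)} = \left(\frac{7}{2}\right)^{4} = \frac{2401}{16}$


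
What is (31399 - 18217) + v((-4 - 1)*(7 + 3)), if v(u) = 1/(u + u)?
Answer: 1318199/100 ≈ 13182.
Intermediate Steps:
v(u) = 1/(2*u)
(31399 - 18217) + v((-4 - 1)*(7 + 3)) = (31399 - 18217) + 1/(2*(((-4 - 1)*(7 + 3)))) = 13182 + 1/(2*((-5*10))) = 13182 + (½)/(-50) = 13182 + (½)*(-1/50) = 13182 - 1/100 = 1318199/100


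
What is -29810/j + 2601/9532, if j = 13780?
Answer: -12415357/6567548 ≈ -1.8904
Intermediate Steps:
-29810/j + 2601/9532 = -29810/13780 + 2601/9532 = -29810*1/13780 + 2601*(1/9532) = -2981/1378 + 2601/9532 = -12415357/6567548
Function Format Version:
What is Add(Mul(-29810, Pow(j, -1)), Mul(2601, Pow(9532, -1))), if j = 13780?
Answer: Rational(-12415357, 6567548) ≈ -1.8904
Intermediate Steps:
Add(Mul(-29810, Pow(j, -1)), Mul(2601, Pow(9532, -1))) = Add(Mul(-29810, Pow(13780, -1)), Mul(2601, Pow(9532, -1))) = Add(Mul(-29810, Rational(1, 13780)), Mul(2601, Rational(1, 9532))) = Add(Rational(-2981, 1378), Rational(2601, 9532)) = Rational(-12415357, 6567548)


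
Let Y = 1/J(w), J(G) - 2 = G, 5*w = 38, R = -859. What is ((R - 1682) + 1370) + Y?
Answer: -56203/48 ≈ -1170.9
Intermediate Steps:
w = 38/5 (w = (1/5)*38 = 38/5 ≈ 7.6000)
J(G) = 2 + G
Y = 5/48 (Y = 1/(2 + 38/5) = 1/(48/5) = 5/48 ≈ 0.10417)
((R - 1682) + 1370) + Y = ((-859 - 1682) + 1370) + 5/48 = (-2541 + 1370) + 5/48 = -1171 + 5/48 = -56203/48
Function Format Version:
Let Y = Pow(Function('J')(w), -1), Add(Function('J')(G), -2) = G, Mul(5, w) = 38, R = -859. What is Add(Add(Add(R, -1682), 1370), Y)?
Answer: Rational(-56203, 48) ≈ -1170.9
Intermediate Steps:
w = Rational(38, 5) (w = Mul(Rational(1, 5), 38) = Rational(38, 5) ≈ 7.6000)
Function('J')(G) = Add(2, G)
Y = Rational(5, 48) (Y = Pow(Add(2, Rational(38, 5)), -1) = Pow(Rational(48, 5), -1) = Rational(5, 48) ≈ 0.10417)
Add(Add(Add(R, -1682), 1370), Y) = Add(Add(Add(-859, -1682), 1370), Rational(5, 48)) = Add(Add(-2541, 1370), Rational(5, 48)) = Add(-1171, Rational(5, 48)) = Rational(-56203, 48)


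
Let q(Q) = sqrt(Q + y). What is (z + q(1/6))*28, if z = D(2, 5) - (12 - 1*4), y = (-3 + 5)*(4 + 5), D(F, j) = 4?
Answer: -112 + 14*sqrt(654)/3 ≈ 7.3426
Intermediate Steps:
y = 18 (y = 2*9 = 18)
z = -4 (z = 4 - (12 - 1*4) = 4 - (12 - 4) = 4 - 1*8 = 4 - 8 = -4)
q(Q) = sqrt(18 + Q) (q(Q) = sqrt(Q + 18) = sqrt(18 + Q))
(z + q(1/6))*28 = (-4 + sqrt(18 + 1/6))*28 = (-4 + sqrt(109/6))*28 = (-4 + sqrt(654)/6)*28 = -112 + 14*sqrt(654)/3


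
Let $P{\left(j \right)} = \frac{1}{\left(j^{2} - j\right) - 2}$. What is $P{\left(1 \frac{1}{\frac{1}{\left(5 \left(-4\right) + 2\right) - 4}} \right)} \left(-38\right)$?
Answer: $- \frac{19}{252} \approx -0.075397$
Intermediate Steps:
$P{\left(j \right)} = \frac{1}{-2 + j^{2} - j}$
$P{\left(1 \frac{1}{\frac{1}{\left(5 \left(-4\right) + 2\right) - 4}} \right)} \left(-38\right) = \frac{1}{-2 + \left(1 \frac{1}{\frac{1}{\left(5 \left(-4\right) + 2\right) - 4}}\right)^{2} - 1 \frac{1}{\frac{1}{\left(5 \left(-4\right) + 2\right) - 4}}} \left(-38\right) = \frac{1}{-2 + \left(1 \frac{1}{\frac{1}{\left(-20 + 2\right) - 4}}\right)^{2} - 1 \frac{1}{\frac{1}{\left(-20 + 2\right) - 4}}} \left(-38\right) = \frac{1}{-2 + \left(1 \frac{1}{\frac{1}{-18 - 4}}\right)^{2} - 1 \frac{1}{\frac{1}{-18 - 4}}} \left(-38\right) = \frac{1}{-2 + \left(1 \frac{1}{\frac{1}{-22}}\right)^{2} - 1 \frac{1}{\frac{1}{-22}}} \left(-38\right) = \frac{1}{-2 + \left(1 \frac{1}{- \frac{1}{22}}\right)^{2} - 1 \frac{1}{- \frac{1}{22}}} \left(-38\right) = \frac{1}{-2 + \left(1 \left(-22\right)\right)^{2} - 1 \left(-22\right)} \left(-38\right) = \frac{1}{-2 + \left(-22\right)^{2} - -22} \left(-38\right) = \frac{1}{-2 + 484 + 22} \left(-38\right) = \frac{1}{504} \left(-38\right) = - \frac{19}{252}$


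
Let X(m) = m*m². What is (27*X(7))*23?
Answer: 213003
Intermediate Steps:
X(m) = m³
(27*X(7))*23 = (27*7³)*23 = (27*343)*23 = 9261*23 = 213003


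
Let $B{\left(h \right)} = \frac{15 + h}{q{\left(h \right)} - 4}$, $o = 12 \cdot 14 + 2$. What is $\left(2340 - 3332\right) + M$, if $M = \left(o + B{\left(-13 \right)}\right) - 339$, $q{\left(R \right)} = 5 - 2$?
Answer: $-1163$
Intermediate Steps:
$q{\left(R \right)} = 3$
$o = 170$ ($o = 168 + 2 = 170$)
$B{\left(h \right)} = -15 - h$ ($B{\left(h \right)} = \frac{15 + h}{3 - 4} = \frac{15 + h}{-1} = \left(15 + h\right) \left(-1\right) = -15 - h$)
$M = -171$ ($M = \left(170 - 2\right) - 339 = 168 - 339 = -171$)
$\left(2340 - 3332\right) + M = \left(2340 - 3332\right) - 171 = -992 - 171 = -1163$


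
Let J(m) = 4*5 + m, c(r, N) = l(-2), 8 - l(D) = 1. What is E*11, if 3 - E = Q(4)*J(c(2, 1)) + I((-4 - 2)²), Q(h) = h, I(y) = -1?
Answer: -1144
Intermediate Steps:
l(D) = 7 (l(D) = 8 - 1*1 = 8 - 1 = 7)
c(r, N) = 7
J(m) = 20 + m
E = -104 (E = 3 - (4*(20 + 7) - 1) = 3 - (4*27 - 1) = 3 - (108 - 1) = 3 - 1*107 = 3 - 107 = -104)
E*11 = -104*11 = -1144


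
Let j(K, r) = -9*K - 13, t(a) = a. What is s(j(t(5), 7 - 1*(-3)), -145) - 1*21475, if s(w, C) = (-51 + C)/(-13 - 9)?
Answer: -236127/11 ≈ -21466.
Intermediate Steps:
j(K, r) = -13 - 9*K
s(w, C) = 51/22 - C/22 (s(w, C) = (-51 + C)/(-22) = (-51 + C)*(-1/22) = 51/22 - C/22)
s(j(t(5), 7 - 1*(-3)), -145) - 1*21475 = (51/22 - 1/22*(-145)) - 1*21475 = (51/22 + 145/22) - 21475 = 98/11 - 21475 = -236127/11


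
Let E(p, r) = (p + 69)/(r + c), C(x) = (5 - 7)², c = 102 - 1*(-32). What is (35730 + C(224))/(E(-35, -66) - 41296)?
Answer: -71468/82591 ≈ -0.86532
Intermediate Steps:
c = 134 (c = 102 + 32 = 134)
C(x) = 4 (C(x) = (-2)² = 4)
E(p, r) = (69 + p)/(134 + r) (E(p, r) = (p + 69)/(r + 134) = (69 + p)/(134 + r))
(35730 + C(224))/(E(-35, -66) - 41296) = (35730 + 4)/((69 - 35)/(134 - 66) - 41296) = 35734/(34/68 - 41296) = 35734/((1/68)*34 - 41296) = 35734/(½ - 41296) = 35734/(-82591/2) = 35734*(-2/82591) = -71468/82591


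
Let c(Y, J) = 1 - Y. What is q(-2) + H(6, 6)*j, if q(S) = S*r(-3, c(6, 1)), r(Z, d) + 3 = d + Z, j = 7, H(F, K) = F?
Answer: 64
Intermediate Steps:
r(Z, d) = -3 + Z + d (r(Z, d) = -3 + (d + Z) = -3 + (Z + d) = -3 + Z + d)
q(S) = -11*S (q(S) = S*(-3 - 3 + (1 - 1*6)) = S*(-3 - 3 + (1 - 6)) = S*(-3 - 3 - 5) = S*(-11) = -11*S)
q(-2) + H(6, 6)*j = -11*(-2) + 6*7 = 22 + 42 = 64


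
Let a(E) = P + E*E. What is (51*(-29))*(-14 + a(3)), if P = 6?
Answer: -1479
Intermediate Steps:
a(E) = 6 + E² (a(E) = 6 + E*E = 6 + E²)
(51*(-29))*(-14 + a(3)) = (51*(-29))*(-14 + (6 + 3²)) = -1479*(-14 + (6 + 9)) = -1479*(-14 + 15) = -1479*1 = -1479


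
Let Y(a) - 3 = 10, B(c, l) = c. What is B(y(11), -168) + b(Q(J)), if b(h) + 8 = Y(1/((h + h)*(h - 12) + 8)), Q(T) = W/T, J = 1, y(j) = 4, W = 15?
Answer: 9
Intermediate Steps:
Y(a) = 13 (Y(a) = 3 + 10 = 13)
Q(T) = 15/T
b(h) = 5 (b(h) = -8 + 13 = 5)
B(y(11), -168) + b(Q(J)) = 4 + 5 = 9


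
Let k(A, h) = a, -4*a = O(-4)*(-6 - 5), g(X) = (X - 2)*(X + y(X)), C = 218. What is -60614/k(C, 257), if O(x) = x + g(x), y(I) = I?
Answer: -60614/121 ≈ -500.94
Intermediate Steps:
g(X) = 2*X*(-2 + X) (g(X) = (X - 2)*(X + X) = (-2 + X)*(2*X) = 2*X*(-2 + X))
O(x) = x + 2*x*(-2 + x)
a = 121 (a = -(-4*(-3 + 2*(-4)))*(-6 - 5)/4 = -(-4*(-3 - 8))*(-11)/4 = -(-4*(-11))*(-11)/4 = -11*(-11) = -¼*(-484) = 121)
k(A, h) = 121
-60614/k(C, 257) = -60614/121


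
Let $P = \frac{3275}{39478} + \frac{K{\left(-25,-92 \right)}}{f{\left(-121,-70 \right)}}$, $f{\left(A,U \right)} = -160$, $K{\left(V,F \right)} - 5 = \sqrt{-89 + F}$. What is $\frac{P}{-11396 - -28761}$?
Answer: $\frac{32661}{10968567520} - \frac{i \sqrt{181}}{2778400} \approx 2.9777 \cdot 10^{-6} - 4.8422 \cdot 10^{-6} i$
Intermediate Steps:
$K{\left(V,F \right)} = 5 + \sqrt{-89 + F}$
$P = \frac{32661}{631648} - \frac{i \sqrt{181}}{160}$ ($P = \frac{3275}{39478} + \frac{5 + \sqrt{-89 - 92}}{-160} = 3275 \cdot \frac{1}{39478} + \left(5 + \sqrt{-181}\right) \left(- \frac{1}{160}\right) = \frac{3275}{39478} + \left(5 + i \sqrt{181}\right) \left(- \frac{1}{160}\right) = \frac{3275}{39478} - \left(\frac{1}{32} + \frac{i \sqrt{181}}{160}\right) = \frac{32661}{631648} - \frac{i \sqrt{181}}{160} \approx 0.051708 - 0.084085 i$)
$\frac{P}{-11396 - -28761} = \frac{\frac{32661}{631648} - \frac{i \sqrt{181}}{160}}{-11396 - -28761} = \frac{\frac{32661}{631648} - \frac{i \sqrt{181}}{160}}{-11396 + 28761} = \frac{\frac{32661}{631648} - \frac{i \sqrt{181}}{160}}{17365} = \left(\frac{32661}{631648} - \frac{i \sqrt{181}}{160}\right) \frac{1}{17365} = \frac{32661}{10968567520} - \frac{i \sqrt{181}}{2778400}$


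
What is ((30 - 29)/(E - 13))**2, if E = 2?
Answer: 1/121 ≈ 0.0082645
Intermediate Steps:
((30 - 29)/(E - 13))**2 = ((30 - 29)/(2 - 13))**2 = (1/(-11))**2 = (1*(-1/11))**2 = (-1/11)**2 = 1/121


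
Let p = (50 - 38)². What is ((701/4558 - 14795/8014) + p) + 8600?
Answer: 79834342583/9131953 ≈ 8742.3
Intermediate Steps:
p = 144 (p = 12² = 144)
((701/4558 - 14795/8014) + p) + 8600 = ((701/4558 - 14795/8014) + 144) + 8600 = (-15454449/9131953 + 144) + 8600 = 1299546783/9131953 + 8600 = 79834342583/9131953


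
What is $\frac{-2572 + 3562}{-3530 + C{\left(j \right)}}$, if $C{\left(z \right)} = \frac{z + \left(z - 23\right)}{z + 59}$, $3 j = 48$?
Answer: $- \frac{24750}{88247} \approx -0.28046$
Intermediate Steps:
$j = 16$ ($j = \frac{1}{3} \cdot 48 = 16$)
$C{\left(z \right)} = \frac{-23 + 2 z}{59 + z}$ ($C{\left(z \right)} = \frac{z + \left(-23 + z\right)}{59 + z} = \frac{-23 + 2 z}{59 + z}$)
$\frac{-2572 + 3562}{-3530 + C{\left(j \right)}} = \frac{-2572 + 3562}{-3530 + \frac{-23 + 2 \cdot 16}{59 + 16}} = \frac{990}{-3530 + \frac{-23 + 32}{75}} = \frac{990}{-3530 + \frac{1}{75} \cdot 9} = \frac{990}{-3530 + \frac{3}{25}} = \frac{990}{- \frac{88247}{25}} = 990 \left(- \frac{25}{88247}\right) = - \frac{24750}{88247}$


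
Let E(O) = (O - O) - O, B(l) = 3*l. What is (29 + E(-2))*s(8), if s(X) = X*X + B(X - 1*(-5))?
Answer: 3193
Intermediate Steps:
s(X) = 15 + X**2 + 3*X (s(X) = X*X + 3*(X - 1*(-5)) = X**2 + 3*(X + 5) = X**2 + 3*(5 + X) = X**2 + (15 + 3*X) = 15 + X**2 + 3*X)
E(O) = -O (E(O) = 0 - O = -O)
(29 + E(-2))*s(8) = (29 - 1*(-2))*(15 + 8**2 + 3*8) = (29 + 2)*(15 + 64 + 24) = 31*103 = 3193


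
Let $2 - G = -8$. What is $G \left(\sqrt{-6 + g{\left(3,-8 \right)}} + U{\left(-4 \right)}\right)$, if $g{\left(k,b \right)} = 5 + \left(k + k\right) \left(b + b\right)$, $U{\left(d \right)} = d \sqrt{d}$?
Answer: $10 i \left(-8 + \sqrt{97}\right) \approx 18.489 i$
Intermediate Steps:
$U{\left(d \right)} = d^{\frac{3}{2}}$
$G = 10$ ($G = 2 - -8 = 2 + 8 = 10$)
$g{\left(k,b \right)} = 5 + 4 b k$ ($g{\left(k,b \right)} = 5 + 2 k 2 b = 5 + 4 b k$)
$G \left(\sqrt{-6 + g{\left(3,-8 \right)}} + U{\left(-4 \right)}\right) = 10 \left(\sqrt{-6 + \left(5 + 4 \left(-8\right) 3\right)} + \left(-4\right)^{\frac{3}{2}}\right) = 10 \left(\sqrt{-6 + \left(5 - 96\right)} - 8 i\right) = 10 \left(\sqrt{-6 - 91} - 8 i\right) = 10 \left(\sqrt{-97} - 8 i\right) = 10 \left(i \sqrt{97} - 8 i\right) = 10 \left(- 8 i + i \sqrt{97}\right) = - 80 i + 10 i \sqrt{97}$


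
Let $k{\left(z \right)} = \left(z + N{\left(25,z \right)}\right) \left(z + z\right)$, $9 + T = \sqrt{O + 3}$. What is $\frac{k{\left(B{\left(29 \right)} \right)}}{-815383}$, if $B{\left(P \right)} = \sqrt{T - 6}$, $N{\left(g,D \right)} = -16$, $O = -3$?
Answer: $\frac{30}{815383} + \frac{32 i \sqrt{15}}{815383} \approx 3.6793 \cdot 10^{-5} + 0.000152 i$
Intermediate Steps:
$T = -9$ ($T = -9 + \sqrt{-3 + 3} = -9 + \sqrt{0} = -9 + 0 = -9$)
$B{\left(P \right)} = i \sqrt{15}$ ($B{\left(P \right)} = \sqrt{-9 - 6} = \sqrt{-15} = i \sqrt{15}$)
$k{\left(z \right)} = 2 z \left(-16 + z\right)$ ($k{\left(z \right)} = \left(z - 16\right) \left(z + z\right) = \left(-16 + z\right) 2 z = 2 z \left(-16 + z\right)$)
$\frac{k{\left(B{\left(29 \right)} \right)}}{-815383} = \frac{2 i \sqrt{15} \left(-16 + i \sqrt{15}\right)}{-815383} = 2 i \sqrt{15} \left(-16 + i \sqrt{15}\right) \left(- \frac{1}{815383}\right) = - \frac{2 i \sqrt{15} \left(-16 + i \sqrt{15}\right)}{815383}$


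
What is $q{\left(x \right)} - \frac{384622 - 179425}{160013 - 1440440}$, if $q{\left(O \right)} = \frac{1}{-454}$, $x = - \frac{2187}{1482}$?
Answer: $\frac{30626337}{193771286} \approx 0.15805$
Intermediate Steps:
$x = - \frac{729}{494}$ ($x = \left(-2187\right) \frac{1}{1482} = - \frac{729}{494} \approx -1.4757$)
$q{\left(O \right)} = - \frac{1}{454}$
$q{\left(x \right)} - \frac{384622 - 179425}{160013 - 1440440} = - \frac{1}{454} - \frac{384622 - 179425}{160013 - 1440440} = - \frac{1}{454} - \frac{205197}{-1280427} = - \frac{1}{454} - 205197 \left(- \frac{1}{1280427}\right) = - \frac{1}{454} - - \frac{68399}{426809} = - \frac{1}{454} + \frac{68399}{426809} = \frac{30626337}{193771286}$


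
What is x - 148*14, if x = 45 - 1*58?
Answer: -2085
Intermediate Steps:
x = -13 (x = 45 - 58 = -13)
x - 148*14 = -13 - 148*14 = -13 - 2072 = -2085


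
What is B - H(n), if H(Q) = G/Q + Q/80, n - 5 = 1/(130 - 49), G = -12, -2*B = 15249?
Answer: -5013252709/657720 ≈ -7622.2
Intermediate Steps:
B = -15249/2 (B = -½*15249 = -15249/2 ≈ -7624.5)
n = 406/81 (n = 5 + 1/(130 - 49) = 5 + 1/81 = 406/81 ≈ 5.0123)
H(Q) = -12/Q + Q/80
B - H(n) = -15249/2 - (-12/406/81 + (1/80)*(406/81)) = -15249/2 - (-12*81/406 + 203/3240) = -15249/2 - (-486/203 + 203/3240) = -15249/2 - 1*(-1533431/657720) = -15249/2 + 1533431/657720 = -5013252709/657720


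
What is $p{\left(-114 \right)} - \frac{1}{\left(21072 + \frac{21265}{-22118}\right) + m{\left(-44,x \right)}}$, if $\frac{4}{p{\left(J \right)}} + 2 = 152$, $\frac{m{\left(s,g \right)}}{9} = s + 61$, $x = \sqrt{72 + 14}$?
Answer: $\frac{187441544}{7041499275} \approx 0.02662$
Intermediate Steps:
$x = \sqrt{86} \approx 9.2736$
$m{\left(s,g \right)} = 549 + 9 s$ ($m{\left(s,g \right)} = 9 \left(s + 61\right) = 9 \left(61 + s\right) = 549 + 9 s$)
$p{\left(J \right)} = \frac{2}{75}$ ($p{\left(J \right)} = \frac{4}{-2 + 152} = \frac{4}{150} = 4 \cdot \frac{1}{150} = \frac{2}{75}$)
$p{\left(-114 \right)} - \frac{1}{\left(21072 + \frac{21265}{-22118}\right) + m{\left(-44,x \right)}} = \frac{2}{75} - \frac{1}{\left(21072 + \frac{21265}{-22118}\right) + \left(549 + 9 \left(-44\right)\right)} = \frac{2}{75} - \frac{1}{\left(21072 + 21265 \left(- \frac{1}{22118}\right)\right) + \left(549 - 396\right)} = \frac{2}{75} - \frac{1}{\left(21072 - \frac{21265}{22118}\right) + 153} = \frac{2}{75} - \frac{1}{\frac{466049231}{22118} + 153} = \frac{2}{75} - \frac{1}{\frac{469433285}{22118}} = \frac{2}{75} - \frac{22118}{469433285} = \frac{187441544}{7041499275}$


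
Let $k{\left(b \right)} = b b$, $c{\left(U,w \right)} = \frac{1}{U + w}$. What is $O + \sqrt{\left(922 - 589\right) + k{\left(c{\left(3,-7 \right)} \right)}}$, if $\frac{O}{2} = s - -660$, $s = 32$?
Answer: $\frac{5609}{4} \approx 1402.3$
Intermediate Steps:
$k{\left(b \right)} = b^{2}$
$O = 1384$ ($O = 2 \left(32 - -660\right) = 2 \left(32 + 660\right) = 2 \cdot 692 = 1384$)
$O + \sqrt{\left(922 - 589\right) + k{\left(c{\left(3,-7 \right)} \right)}} = 1384 + \sqrt{\left(922 - 589\right) + \left(\frac{1}{3 - 7}\right)^{2}} = 1384 + \sqrt{\left(922 - 589\right) + \left(\frac{1}{-4}\right)^{2}} = 1384 + \sqrt{333 + \left(- \frac{1}{4}\right)^{2}} = 1384 + \sqrt{333 + \frac{1}{16}} = 1384 + \sqrt{\frac{5329}{16}} = 1384 + \frac{73}{4} = \frac{5609}{4}$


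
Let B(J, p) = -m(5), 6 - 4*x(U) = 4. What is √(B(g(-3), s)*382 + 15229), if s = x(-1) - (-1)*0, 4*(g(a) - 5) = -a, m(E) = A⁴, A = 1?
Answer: 7*√303 ≈ 121.85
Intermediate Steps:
x(U) = ½ (x(U) = 3/2 - ¼*4 = 3/2 - 1 = ½)
m(E) = 1 (m(E) = 1⁴ = 1)
g(a) = 5 - a/4 (g(a) = 5 + (-a)/4 = 5 - a/4)
s = ½ (s = ½ - (-1)*0 = ½ - 1*0 = ½ + 0 = ½ ≈ 0.50000)
B(J, p) = -1 (B(J, p) = -1*1 = -1)
√(B(g(-3), s)*382 + 15229) = √(-1*382 + 15229) = √(-382 + 15229) = √14847 = 7*√303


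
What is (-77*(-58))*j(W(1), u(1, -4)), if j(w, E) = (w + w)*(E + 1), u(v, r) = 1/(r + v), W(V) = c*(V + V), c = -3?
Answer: -35728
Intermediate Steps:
W(V) = -6*V (W(V) = -3*(V + V) = -6*V)
j(w, E) = 2*w*(1 + E) (j(w, E) = (2*w)*(1 + E) = 2*w*(1 + E))
(-77*(-58))*j(W(1), u(1, -4)) = (-77*(-58))*(2*(-6*1)*(1 + 1/(-4 + 1))) = 4466*(2*(-6)*(1 + 1/(-3))) = 4466*(2*(-6)*(1 - ⅓)) = 4466*(2*(-6)*(⅔)) = 4466*(-8) = -35728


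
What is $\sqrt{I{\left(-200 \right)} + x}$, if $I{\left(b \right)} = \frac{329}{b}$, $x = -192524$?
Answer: $\frac{13 i \sqrt{455682}}{20} \approx 438.78 i$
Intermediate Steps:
$\sqrt{I{\left(-200 \right)} + x} = \sqrt{\frac{329}{-200} - 192524} = \sqrt{329 \left(- \frac{1}{200}\right) - 192524} = \sqrt{- \frac{329}{200} - 192524} = \sqrt{- \frac{38505129}{200}} = \frac{13 i \sqrt{455682}}{20}$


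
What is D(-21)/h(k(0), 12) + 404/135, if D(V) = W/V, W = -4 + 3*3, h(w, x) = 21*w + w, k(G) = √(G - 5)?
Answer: 404/135 + I*√5/462 ≈ 2.9926 + 0.00484*I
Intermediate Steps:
k(G) = √(-5 + G)
h(w, x) = 22*w
W = 5 (W = -4 + 9 = 5)
D(V) = 5/V
D(-21)/h(k(0), 12) + 404/135 = (5/(-21))/((22*√(-5 + 0))) + 404/135 = (5*(-1/21))/((22*√(-5))) + 404*(1/135) = -5*(-I*√5/110)/21 + 404/135 = -(-1)*I*√5/462 + 404/135 = I*√5/462 + 404/135 = 404/135 + I*√5/462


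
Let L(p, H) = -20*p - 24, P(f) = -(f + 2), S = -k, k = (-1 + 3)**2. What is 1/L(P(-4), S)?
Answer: -1/64 ≈ -0.015625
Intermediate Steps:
k = 4 (k = 2**2 = 4)
S = -4 (S = -1*4 = -4)
P(f) = -2 - f (P(f) = -(2 + f) = -2 - f)
L(p, H) = -24 - 20*p
1/L(P(-4), S) = 1/(-24 - 20*(-2 - 1*(-4))) = 1/(-24 - 20*(-2 + 4)) = 1/(-24 - 20*2) = 1/(-24 - 40) = 1/(-64) = -1/64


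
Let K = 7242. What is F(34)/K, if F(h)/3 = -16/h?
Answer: -4/20519 ≈ -0.00019494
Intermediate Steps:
F(h) = -48/h (F(h) = 3*(-16/h) = -48/h)
F(34)/K = -48/34/7242 = -48*1/34*(1/7242) = -24/17*1/7242 = -4/20519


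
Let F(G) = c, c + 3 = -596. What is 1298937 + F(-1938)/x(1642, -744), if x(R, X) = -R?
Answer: 2132855153/1642 ≈ 1.2989e+6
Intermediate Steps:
c = -599 (c = -3 - 596 = -599)
F(G) = -599
1298937 + F(-1938)/x(1642, -744) = 1298937 - 599/((-1*1642)) = 1298937 - 599/(-1642) = 1298937 - 599*(-1/1642) = 1298937 + 599/1642 = 2132855153/1642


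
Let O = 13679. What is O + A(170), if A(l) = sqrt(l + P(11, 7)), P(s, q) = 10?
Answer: 13679 + 6*sqrt(5) ≈ 13692.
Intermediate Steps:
A(l) = sqrt(10 + l) (A(l) = sqrt(l + 10) = sqrt(10 + l))
O + A(170) = 13679 + sqrt(10 + 170) = 13679 + sqrt(180) = 13679 + 6*sqrt(5)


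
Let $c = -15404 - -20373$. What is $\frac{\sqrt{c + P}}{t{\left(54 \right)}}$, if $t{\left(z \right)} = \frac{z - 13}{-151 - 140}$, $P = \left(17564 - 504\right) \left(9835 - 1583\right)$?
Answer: $- \frac{291 \sqrt{140784089}}{41} \approx -84214.0$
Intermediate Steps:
$P = 140779120$ ($P = 17060 \cdot 8252 = 140779120$)
$t{\left(z \right)} = \frac{13}{291} - \frac{z}{291}$ ($t{\left(z \right)} = \frac{-13 + z}{-291} = \left(-13 + z\right) \left(- \frac{1}{291}\right) = \frac{13}{291} - \frac{z}{291}$)
$c = 4969$ ($c = -15404 + 20373 = 4969$)
$\frac{\sqrt{c + P}}{t{\left(54 \right)}} = \frac{\sqrt{4969 + 140779120}}{\frac{13}{291} - \frac{18}{97}} = \frac{\sqrt{140784089}}{\frac{13}{291} - \frac{18}{97}} = \frac{\sqrt{140784089}}{- \frac{41}{291}} = \sqrt{140784089} \left(- \frac{291}{41}\right) = - \frac{291 \sqrt{140784089}}{41}$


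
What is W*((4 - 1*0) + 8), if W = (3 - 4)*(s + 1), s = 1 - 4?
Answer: 24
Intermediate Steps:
s = -3
W = 2 (W = (3 - 4)*(-3 + 1) = -1*(-2) = 2)
W*((4 - 1*0) + 8) = 2*((4 - 1*0) + 8) = 2*((4 + 0) + 8) = 2*(4 + 8) = 2*12 = 24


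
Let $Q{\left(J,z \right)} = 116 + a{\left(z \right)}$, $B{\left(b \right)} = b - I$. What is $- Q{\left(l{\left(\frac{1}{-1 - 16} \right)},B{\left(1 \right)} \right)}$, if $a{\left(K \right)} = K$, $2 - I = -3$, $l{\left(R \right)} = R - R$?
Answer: $-112$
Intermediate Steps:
$l{\left(R \right)} = 0$
$I = 5$ ($I = 2 - -3 = 2 + 3 = 5$)
$B{\left(b \right)} = -5 + b$ ($B{\left(b \right)} = b - 5 = -5 + b$)
$Q{\left(J,z \right)} = 116 + z$
$- Q{\left(l{\left(\frac{1}{-1 - 16} \right)},B{\left(1 \right)} \right)} = - (116 + \left(-5 + 1\right)) = - (116 - 4) = \left(-1\right) 112 = -112$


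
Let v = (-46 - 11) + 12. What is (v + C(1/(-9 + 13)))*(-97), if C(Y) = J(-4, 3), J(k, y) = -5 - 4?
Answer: 5238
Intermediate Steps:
J(k, y) = -9
v = -45 (v = -57 + 12 = -45)
C(Y) = -9
(v + C(1/(-9 + 13)))*(-97) = (-45 - 9)*(-97) = -54*(-97) = 5238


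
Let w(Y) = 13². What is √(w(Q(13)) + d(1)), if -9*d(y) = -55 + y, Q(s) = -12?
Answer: 5*√7 ≈ 13.229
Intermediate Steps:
d(y) = 55/9 - y/9 (d(y) = -(-55 + y)/9 = 55/9 - y/9)
w(Y) = 169
√(w(Q(13)) + d(1)) = √(169 + (55/9 - ⅑*1)) = √(169 + (55/9 - ⅑)) = √(169 + 6) = √175 = 5*√7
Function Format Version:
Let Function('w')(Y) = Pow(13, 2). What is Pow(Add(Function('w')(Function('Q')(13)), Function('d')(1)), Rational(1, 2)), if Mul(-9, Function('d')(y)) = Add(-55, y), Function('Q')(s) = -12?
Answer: Mul(5, Pow(7, Rational(1, 2))) ≈ 13.229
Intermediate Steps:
Function('d')(y) = Add(Rational(55, 9), Mul(Rational(-1, 9), y)) (Function('d')(y) = Mul(Rational(-1, 9), Add(-55, y)) = Add(Rational(55, 9), Mul(Rational(-1, 9), y)))
Function('w')(Y) = 169
Pow(Add(Function('w')(Function('Q')(13)), Function('d')(1)), Rational(1, 2)) = Pow(Add(169, Add(Rational(55, 9), Mul(Rational(-1, 9), 1))), Rational(1, 2)) = Pow(Add(169, Add(Rational(55, 9), Rational(-1, 9))), Rational(1, 2)) = Pow(Add(169, 6), Rational(1, 2)) = Pow(175, Rational(1, 2)) = Mul(5, Pow(7, Rational(1, 2)))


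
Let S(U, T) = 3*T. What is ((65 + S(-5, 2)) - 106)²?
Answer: 1225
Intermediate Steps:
((65 + S(-5, 2)) - 106)² = ((65 + 3*2) - 106)² = ((65 + 6) - 106)² = (71 - 106)² = (-35)² = 1225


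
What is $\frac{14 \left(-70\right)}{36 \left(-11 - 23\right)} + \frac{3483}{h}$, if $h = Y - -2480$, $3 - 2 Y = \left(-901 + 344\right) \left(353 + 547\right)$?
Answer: $\frac{126166031}{154916478} \approx 0.81441$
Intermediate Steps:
$Y = \frac{501303}{2}$ ($Y = \frac{3}{2} - \frac{\left(-901 + 344\right) \left(353 + 547\right)}{2} = \frac{3}{2} - \frac{\left(-557\right) 900}{2} = \frac{3}{2} - -250650 = \frac{3}{2} + 250650 = \frac{501303}{2} \approx 2.5065 \cdot 10^{5}$)
$h = \frac{506263}{2}$ ($h = \frac{501303}{2} - -2480 = \frac{501303}{2} + 2480 = \frac{506263}{2} \approx 2.5313 \cdot 10^{5}$)
$\frac{14 \left(-70\right)}{36 \left(-11 - 23\right)} + \frac{3483}{h} = \frac{14 \left(-70\right)}{36 \left(-11 - 23\right)} + \frac{3483}{\frac{506263}{2}} = - \frac{980}{36 \left(-34\right)} + 3483 \cdot \frac{2}{506263} = - \frac{980}{-1224} + \frac{6966}{506263} = \left(-980\right) \left(- \frac{1}{1224}\right) + \frac{6966}{506263} = \frac{245}{306} + \frac{6966}{506263} = \frac{126166031}{154916478}$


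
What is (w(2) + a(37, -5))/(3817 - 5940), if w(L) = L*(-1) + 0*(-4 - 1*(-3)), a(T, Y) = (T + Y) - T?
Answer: 7/2123 ≈ 0.0032972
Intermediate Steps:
a(T, Y) = Y
w(L) = -L (w(L) = -L + 0*(-4 + 3) = -L + 0*(-1) = -L + 0 = -L)
(w(2) + a(37, -5))/(3817 - 5940) = (-1*2 - 5)/(3817 - 5940) = (-2 - 5)/(-2123) = -7*(-1/2123) = 7/2123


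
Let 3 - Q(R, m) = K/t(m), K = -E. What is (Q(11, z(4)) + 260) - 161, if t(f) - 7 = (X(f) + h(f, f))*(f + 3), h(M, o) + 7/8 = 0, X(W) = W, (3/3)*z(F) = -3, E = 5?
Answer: 719/7 ≈ 102.71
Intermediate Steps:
z(F) = -3
h(M, o) = -7/8 (h(M, o) = -7/8 + 0 = -7/8)
K = -5 (K = -1*5 = -5)
t(f) = 7 + (3 + f)*(-7/8 + f) (t(f) = 7 + (f - 7/8)*(f + 3) = 7 + (-7/8 + f)*(3 + f) = 7 + (3 + f)*(-7/8 + f))
Q(R, m) = 3 + 5/(35/8 + m² + 17*m/8) (Q(R, m) = 3 - (-5)/(35/8 + m² + 17*m/8) = 3 + 5/(35/8 + m² + 17*m/8))
(Q(11, z(4)) + 260) - 161 = ((145 + 24*(-3)² + 51*(-3))/(35 + 8*(-3)² + 17*(-3)) + 260) - 161 = ((145 + 24*9 - 153)/(35 + 8*9 - 51) + 260) - 161 = ((145 + 216 - 153)/(35 + 72 - 51) + 260) - 161 = (208/56 + 260) - 161 = ((1/56)*208 + 260) - 161 = (26/7 + 260) - 161 = 1846/7 - 161 = 719/7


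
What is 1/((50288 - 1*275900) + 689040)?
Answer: 1/463428 ≈ 2.1578e-6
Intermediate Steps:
1/((50288 - 1*275900) + 689040) = 1/((50288 - 275900) + 689040) = 1/(-225612 + 689040) = 1/463428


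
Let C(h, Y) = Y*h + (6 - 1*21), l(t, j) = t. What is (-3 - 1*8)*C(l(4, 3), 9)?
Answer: -231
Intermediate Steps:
C(h, Y) = -15 + Y*h (C(h, Y) = Y*h + (6 - 21) = Y*h - 15 = -15 + Y*h)
(-3 - 1*8)*C(l(4, 3), 9) = (-3 - 1*8)*(-15 + 9*4) = (-3 - 8)*(-15 + 36) = -11*21 = -231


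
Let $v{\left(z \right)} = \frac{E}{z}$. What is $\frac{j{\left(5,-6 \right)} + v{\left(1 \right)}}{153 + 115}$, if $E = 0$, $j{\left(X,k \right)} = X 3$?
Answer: $\frac{15}{268} \approx 0.05597$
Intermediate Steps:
$j{\left(X,k \right)} = 3 X$
$v{\left(z \right)} = 0$ ($v{\left(z \right)} = \frac{0}{z} = 0$)
$\frac{j{\left(5,-6 \right)} + v{\left(1 \right)}}{153 + 115} = \frac{3 \cdot 5 + 0}{153 + 115} = \frac{15 + 0}{268} = \frac{1}{268} \cdot 15 = \frac{15}{268}$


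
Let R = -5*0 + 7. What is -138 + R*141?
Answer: 849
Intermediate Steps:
R = 7 (R = 0 + 7 = 7)
-138 + R*141 = -138 + 7*141 = -138 + 987 = 849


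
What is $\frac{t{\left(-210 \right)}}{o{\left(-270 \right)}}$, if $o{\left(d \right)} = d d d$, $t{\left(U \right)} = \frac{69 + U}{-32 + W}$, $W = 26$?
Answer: $- \frac{47}{39366000} \approx -1.1939 \cdot 10^{-6}$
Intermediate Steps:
$t{\left(U \right)} = - \frac{23}{2} - \frac{U}{6}$ ($t{\left(U \right)} = \frac{69 + U}{-32 + 26} = \frac{69 + U}{-6} = \left(69 + U\right) \left(- \frac{1}{6}\right) = - \frac{23}{2} - \frac{U}{6}$)
$o{\left(d \right)} = d^{3}$ ($o{\left(d \right)} = d^{2} d = d^{3}$)
$\frac{t{\left(-210 \right)}}{o{\left(-270 \right)}} = \frac{- \frac{23}{2} - -35}{\left(-270\right)^{3}} = \frac{- \frac{23}{2} + 35}{-19683000} = \frac{47}{2} \left(- \frac{1}{19683000}\right) = - \frac{47}{39366000}$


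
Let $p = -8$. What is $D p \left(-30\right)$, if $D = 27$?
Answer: $6480$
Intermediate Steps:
$D p \left(-30\right) = 27 \left(-8\right) \left(-30\right) = \left(-216\right) \left(-30\right) = 6480$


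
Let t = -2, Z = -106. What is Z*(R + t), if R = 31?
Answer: -3074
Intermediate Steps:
Z*(R + t) = -106*(31 - 2) = -106*29 = -3074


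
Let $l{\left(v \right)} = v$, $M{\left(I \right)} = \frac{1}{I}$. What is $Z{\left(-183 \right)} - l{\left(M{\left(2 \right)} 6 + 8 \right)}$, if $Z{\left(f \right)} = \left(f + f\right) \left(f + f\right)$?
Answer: $133945$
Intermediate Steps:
$Z{\left(f \right)} = 4 f^{2}$ ($Z{\left(f \right)} = 2 f 2 f = 4 f^{2}$)
$Z{\left(-183 \right)} - l{\left(M{\left(2 \right)} 6 + 8 \right)} = 4 \left(-183\right)^{2} - \left(\frac{1}{2} \cdot 6 + 8\right) = 4 \cdot 33489 - \left(\frac{1}{2} \cdot 6 + 8\right) = 133956 - \left(3 + 8\right) = 133956 - 11 = 133945$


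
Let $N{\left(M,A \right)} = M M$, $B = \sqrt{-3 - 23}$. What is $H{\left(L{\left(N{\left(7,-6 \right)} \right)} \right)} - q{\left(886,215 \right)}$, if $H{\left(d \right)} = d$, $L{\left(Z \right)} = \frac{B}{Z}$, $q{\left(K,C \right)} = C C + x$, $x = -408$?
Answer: $-45817 + \frac{i \sqrt{26}}{49} \approx -45817.0 + 0.10406 i$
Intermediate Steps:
$q{\left(K,C \right)} = -408 + C^{2}$ ($q{\left(K,C \right)} = C C - 408 = C^{2} - 408 = -408 + C^{2}$)
$B = i \sqrt{26}$ ($B = \sqrt{-26} = i \sqrt{26} \approx 5.099 i$)
$N{\left(M,A \right)} = M^{2}$
$L{\left(Z \right)} = \frac{i \sqrt{26}}{Z}$
$H{\left(L{\left(N{\left(7,-6 \right)} \right)} \right)} - q{\left(886,215 \right)} = \frac{i \sqrt{26}}{7^{2}} - \left(-408 + 215^{2}\right) = \frac{i \sqrt{26}}{49} - \left(-408 + 46225\right) = i \sqrt{26} \cdot \frac{1}{49} - 45817 = \frac{i \sqrt{26}}{49} - 45817 = -45817 + \frac{i \sqrt{26}}{49}$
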